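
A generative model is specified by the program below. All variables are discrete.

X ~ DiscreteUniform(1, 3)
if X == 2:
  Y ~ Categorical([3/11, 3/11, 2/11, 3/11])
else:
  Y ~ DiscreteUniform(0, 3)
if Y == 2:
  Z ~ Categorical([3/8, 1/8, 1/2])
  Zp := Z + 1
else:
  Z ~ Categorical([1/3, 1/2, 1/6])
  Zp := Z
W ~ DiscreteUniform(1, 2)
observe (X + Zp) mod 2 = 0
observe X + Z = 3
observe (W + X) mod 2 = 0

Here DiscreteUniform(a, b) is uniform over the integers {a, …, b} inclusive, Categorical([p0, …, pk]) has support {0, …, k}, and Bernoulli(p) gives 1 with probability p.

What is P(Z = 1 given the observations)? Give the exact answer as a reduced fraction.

Enumerate traces; 3 have nonzero weight after conditioning:
  (X=1, Y=2, Z=2, W=1) weight 1/48
  (X=2, Y=2, Z=1, W=2) weight 1/264
  (X=3, Y=2, Z=0, W=1) weight 1/64
Group by Z:
  weight(Z=0) = 1/64
  weight(Z=1) = 1/264
  weight(Z=2) = 1/48
Total weight = 1/64 + 1/264 + 1/48 = 85/2112
P(Z=0 | obs) = 1/64 / 85/2112 = 33/85
P(Z=1 | obs) = 1/264 / 85/2112 = 8/85
P(Z=2 | obs) = 1/48 / 85/2112 = 44/85

P(Z = 1 | obs) = 8/85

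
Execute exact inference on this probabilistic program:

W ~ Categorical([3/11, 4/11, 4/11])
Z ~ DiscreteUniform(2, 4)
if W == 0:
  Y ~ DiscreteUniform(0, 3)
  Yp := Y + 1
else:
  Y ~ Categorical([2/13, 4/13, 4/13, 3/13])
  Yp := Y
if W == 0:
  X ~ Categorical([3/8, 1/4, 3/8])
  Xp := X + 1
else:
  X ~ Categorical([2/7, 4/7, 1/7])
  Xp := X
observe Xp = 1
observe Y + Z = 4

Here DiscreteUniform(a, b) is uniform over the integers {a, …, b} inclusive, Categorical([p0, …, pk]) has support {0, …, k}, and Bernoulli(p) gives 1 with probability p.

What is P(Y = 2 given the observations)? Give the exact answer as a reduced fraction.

Enumerate traces; 9 have nonzero weight after conditioning:
  (W=0, Z=2, Y=2, X=0) weight 3/352
  (W=0, Z=3, Y=1, X=0) weight 3/352
  (W=0, Z=4, Y=0, X=0) weight 3/352
  (W=1, Z=2, Y=2, X=1) weight 64/3003
  (W=1, Z=3, Y=1, X=1) weight 64/3003
  (W=1, Z=4, Y=0, X=1) weight 32/3003
  (W=2, Z=2, Y=2, X=1) weight 64/3003
  (W=2, Z=3, Y=1, X=1) weight 64/3003
  … 1 more
Group by Y:
  weight(Y=0) = 2867/96096
  weight(Y=1) = 4915/96096
  weight(Y=2) = 4915/96096
Total weight = 2867/96096 + 4915/96096 + 4915/96096 = 12697/96096
P(Y=0 | obs) = 2867/96096 / 12697/96096 = 2867/12697
P(Y=1 | obs) = 4915/96096 / 12697/96096 = 4915/12697
P(Y=2 | obs) = 4915/96096 / 12697/96096 = 4915/12697

P(Y = 2 | obs) = 4915/12697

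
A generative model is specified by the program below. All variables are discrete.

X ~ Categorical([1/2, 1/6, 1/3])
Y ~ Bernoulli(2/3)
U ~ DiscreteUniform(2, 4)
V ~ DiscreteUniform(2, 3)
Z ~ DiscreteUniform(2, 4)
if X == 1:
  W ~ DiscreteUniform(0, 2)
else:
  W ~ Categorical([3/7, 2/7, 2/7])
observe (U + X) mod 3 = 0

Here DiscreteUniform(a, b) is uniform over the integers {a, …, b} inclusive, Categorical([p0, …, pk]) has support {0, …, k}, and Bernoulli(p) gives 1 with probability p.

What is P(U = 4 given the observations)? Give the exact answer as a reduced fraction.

P(U = 4 | obs) = 1/3

Enumerate traces; 108 have nonzero weight after conditioning:
  (X=0, Y=0, U=3, V=2, Z=2, W=0) weight 1/252
  (X=0, Y=0, U=3, V=2, Z=2, W=1) weight 1/378
  (X=0, Y=0, U=3, V=2, Z=2, W=2) weight 1/378
  (X=0, Y=0, U=3, V=2, Z=3, W=0) weight 1/252
  (X=0, Y=0, U=3, V=2, Z=3, W=1) weight 1/378
  (X=0, Y=0, U=3, V=2, Z=3, W=2) weight 1/378
  (X=0, Y=0, U=3, V=2, Z=4, W=0) weight 1/252
  (X=0, Y=0, U=3, V=2, Z=4, W=1) weight 1/378
  (X=1, Y=0, U=2, V=2, Z=2, W=0) weight 1/972
  (X=2, Y=0, U=4, V=2, Z=2, W=0) weight 1/378
  … 98 more
Group by U:
  weight(U=2) = 1/18
  weight(U=3) = 1/6
  weight(U=4) = 1/9
Total weight = 1/18 + 1/6 + 1/9 = 1/3
P(U=2 | obs) = 1/18 / 1/3 = 1/6
P(U=3 | obs) = 1/6 / 1/3 = 1/2
P(U=4 | obs) = 1/9 / 1/3 = 1/3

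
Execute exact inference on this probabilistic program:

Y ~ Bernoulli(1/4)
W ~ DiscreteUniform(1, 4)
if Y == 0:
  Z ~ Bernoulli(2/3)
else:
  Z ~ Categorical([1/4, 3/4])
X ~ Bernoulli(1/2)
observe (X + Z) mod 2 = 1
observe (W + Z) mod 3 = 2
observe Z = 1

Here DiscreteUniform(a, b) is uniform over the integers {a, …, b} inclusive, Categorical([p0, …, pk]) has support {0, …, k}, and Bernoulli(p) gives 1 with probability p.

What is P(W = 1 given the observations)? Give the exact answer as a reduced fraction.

Enumerate traces; 4 have nonzero weight after conditioning:
  (Y=0, W=1, Z=1, X=0) weight 1/16
  (Y=0, W=4, Z=1, X=0) weight 1/16
  (Y=1, W=1, Z=1, X=0) weight 3/128
  (Y=1, W=4, Z=1, X=0) weight 3/128
Group by W:
  weight(W=1) = 11/128
  weight(W=4) = 11/128
Total weight = 11/128 + 11/128 = 11/64
P(W=1 | obs) = 11/128 / 11/64 = 1/2
P(W=4 | obs) = 11/128 / 11/64 = 1/2

P(W = 1 | obs) = 1/2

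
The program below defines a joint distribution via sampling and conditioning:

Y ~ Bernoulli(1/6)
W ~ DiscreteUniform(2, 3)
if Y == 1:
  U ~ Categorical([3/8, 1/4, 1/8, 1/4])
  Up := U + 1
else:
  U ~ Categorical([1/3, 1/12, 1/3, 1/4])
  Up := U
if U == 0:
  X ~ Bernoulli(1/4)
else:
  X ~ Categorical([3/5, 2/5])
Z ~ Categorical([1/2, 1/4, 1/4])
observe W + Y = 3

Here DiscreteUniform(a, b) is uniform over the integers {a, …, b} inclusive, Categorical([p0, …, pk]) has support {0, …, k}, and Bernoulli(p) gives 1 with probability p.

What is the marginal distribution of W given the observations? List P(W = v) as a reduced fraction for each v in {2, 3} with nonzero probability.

Enumerate traces; 48 have nonzero weight after conditioning:
  (Y=0, W=3, U=0, X=0, Z=0) weight 5/96
  (Y=0, W=3, U=0, X=0, Z=1) weight 5/192
  (Y=0, W=3, U=0, X=0, Z=2) weight 5/192
  (Y=0, W=3, U=0, X=1, Z=0) weight 5/288
  (Y=0, W=3, U=0, X=1, Z=1) weight 5/576
  (Y=0, W=3, U=0, X=1, Z=2) weight 5/576
  (Y=0, W=3, U=1, X=0, Z=0) weight 1/96
  (Y=0, W=3, U=1, X=0, Z=1) weight 1/192
  (Y=1, W=2, U=0, X=0, Z=0) weight 3/256
  … 39 more
Group by W:
  weight(W=2) = 1/12
  weight(W=3) = 5/12
Total weight = 1/12 + 5/12 = 1/2
P(W=2 | obs) = 1/12 / 1/2 = 1/6
P(W=3 | obs) = 5/12 / 1/2 = 5/6

P(W=2) = 1/6, P(W=3) = 5/6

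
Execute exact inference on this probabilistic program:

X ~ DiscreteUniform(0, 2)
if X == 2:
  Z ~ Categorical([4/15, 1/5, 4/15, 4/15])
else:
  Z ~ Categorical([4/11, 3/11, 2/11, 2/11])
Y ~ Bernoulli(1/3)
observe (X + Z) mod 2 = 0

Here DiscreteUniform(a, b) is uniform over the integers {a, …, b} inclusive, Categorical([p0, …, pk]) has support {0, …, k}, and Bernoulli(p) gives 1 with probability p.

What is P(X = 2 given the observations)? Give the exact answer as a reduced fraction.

P(X = 2 | obs) = 8/23

Enumerate traces; 12 have nonzero weight after conditioning:
  (X=0, Z=0, Y=0) weight 8/99
  (X=0, Z=0, Y=1) weight 4/99
  (X=0, Z=2, Y=0) weight 4/99
  (X=0, Z=2, Y=1) weight 2/99
  (X=1, Z=1, Y=0) weight 2/33
  (X=1, Z=1, Y=1) weight 1/33
  (X=1, Z=3, Y=0) weight 4/99
  (X=1, Z=3, Y=1) weight 2/99
  (X=2, Z=0, Y=0) weight 8/135
  … 3 more
Group by X:
  weight(X=0) = 2/11
  weight(X=1) = 5/33
  weight(X=2) = 8/45
Total weight = 2/11 + 5/33 + 8/45 = 23/45
P(X=0 | obs) = 2/11 / 23/45 = 90/253
P(X=1 | obs) = 5/33 / 23/45 = 75/253
P(X=2 | obs) = 8/45 / 23/45 = 8/23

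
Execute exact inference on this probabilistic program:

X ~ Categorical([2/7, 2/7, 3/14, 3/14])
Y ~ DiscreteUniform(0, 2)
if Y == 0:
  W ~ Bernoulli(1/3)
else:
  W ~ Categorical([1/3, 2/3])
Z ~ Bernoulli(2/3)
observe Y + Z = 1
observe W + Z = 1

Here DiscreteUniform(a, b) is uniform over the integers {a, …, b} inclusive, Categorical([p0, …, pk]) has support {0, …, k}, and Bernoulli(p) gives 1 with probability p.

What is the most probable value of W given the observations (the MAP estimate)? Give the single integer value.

argmax_v P(W = v | obs) = 0

Enumerate traces; 8 have nonzero weight after conditioning:
  (X=0, Y=0, W=0, Z=1) weight 8/189
  (X=0, Y=1, W=1, Z=0) weight 4/189
  (X=1, Y=0, W=0, Z=1) weight 8/189
  (X=1, Y=1, W=1, Z=0) weight 4/189
  (X=2, Y=0, W=0, Z=1) weight 2/63
  (X=2, Y=1, W=1, Z=0) weight 1/63
  (X=3, Y=0, W=0, Z=1) weight 2/63
  (X=3, Y=1, W=1, Z=0) weight 1/63
Group by W:
  weight(W=0) = 4/27
  weight(W=1) = 2/27
Total weight = 4/27 + 2/27 = 2/9
P(W=0 | obs) = 4/27 / 2/9 = 2/3
P(W=1 | obs) = 2/27 / 2/9 = 1/3
argmax = 0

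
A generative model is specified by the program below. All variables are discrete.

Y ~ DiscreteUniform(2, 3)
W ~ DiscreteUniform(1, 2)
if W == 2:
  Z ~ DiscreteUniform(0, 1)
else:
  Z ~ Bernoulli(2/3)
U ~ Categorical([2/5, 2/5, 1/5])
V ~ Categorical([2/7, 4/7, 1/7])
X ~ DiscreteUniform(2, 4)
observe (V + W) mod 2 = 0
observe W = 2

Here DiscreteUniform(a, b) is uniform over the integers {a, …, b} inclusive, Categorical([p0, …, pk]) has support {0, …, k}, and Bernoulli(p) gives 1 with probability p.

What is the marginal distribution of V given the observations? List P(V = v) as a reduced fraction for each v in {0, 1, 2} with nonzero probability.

Enumerate traces; 72 have nonzero weight after conditioning:
  (Y=2, W=2, Z=0, U=0, V=0, X=2) weight 1/210
  (Y=2, W=2, Z=0, U=0, V=0, X=3) weight 1/210
  (Y=2, W=2, Z=0, U=0, V=0, X=4) weight 1/210
  (Y=2, W=2, Z=0, U=0, V=2, X=2) weight 1/420
  (Y=2, W=2, Z=0, U=0, V=2, X=3) weight 1/420
  (Y=2, W=2, Z=0, U=0, V=2, X=4) weight 1/420
  (Y=2, W=2, Z=0, U=1, V=0, X=2) weight 1/210
  (Y=2, W=2, Z=0, U=1, V=0, X=3) weight 1/210
  … 64 more
Group by V:
  weight(V=0) = 1/7
  weight(V=2) = 1/14
Total weight = 1/7 + 1/14 = 3/14
P(V=0 | obs) = 1/7 / 3/14 = 2/3
P(V=2 | obs) = 1/14 / 3/14 = 1/3

P(V=0) = 2/3, P(V=2) = 1/3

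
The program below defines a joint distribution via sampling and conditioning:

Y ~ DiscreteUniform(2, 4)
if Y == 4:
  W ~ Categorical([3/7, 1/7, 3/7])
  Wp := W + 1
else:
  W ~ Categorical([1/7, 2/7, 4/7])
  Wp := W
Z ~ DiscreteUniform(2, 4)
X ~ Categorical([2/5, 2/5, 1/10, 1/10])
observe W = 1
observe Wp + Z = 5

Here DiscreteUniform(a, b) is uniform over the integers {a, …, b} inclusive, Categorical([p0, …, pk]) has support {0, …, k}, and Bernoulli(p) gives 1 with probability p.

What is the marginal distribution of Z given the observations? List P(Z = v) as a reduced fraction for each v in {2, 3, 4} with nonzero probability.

P(Z=3) = 1/5, P(Z=4) = 4/5

Enumerate traces; 12 have nonzero weight after conditioning:
  (Y=2, W=1, Z=4, X=0) weight 4/315
  (Y=2, W=1, Z=4, X=1) weight 4/315
  (Y=2, W=1, Z=4, X=2) weight 1/315
  (Y=2, W=1, Z=4, X=3) weight 1/315
  (Y=3, W=1, Z=4, X=0) weight 4/315
  (Y=3, W=1, Z=4, X=1) weight 4/315
  (Y=3, W=1, Z=4, X=2) weight 1/315
  (Y=3, W=1, Z=4, X=3) weight 1/315
  (Y=4, W=1, Z=3, X=0) weight 2/315
  … 3 more
Group by Z:
  weight(Z=3) = 1/63
  weight(Z=4) = 4/63
Total weight = 1/63 + 4/63 = 5/63
P(Z=3 | obs) = 1/63 / 5/63 = 1/5
P(Z=4 | obs) = 4/63 / 5/63 = 4/5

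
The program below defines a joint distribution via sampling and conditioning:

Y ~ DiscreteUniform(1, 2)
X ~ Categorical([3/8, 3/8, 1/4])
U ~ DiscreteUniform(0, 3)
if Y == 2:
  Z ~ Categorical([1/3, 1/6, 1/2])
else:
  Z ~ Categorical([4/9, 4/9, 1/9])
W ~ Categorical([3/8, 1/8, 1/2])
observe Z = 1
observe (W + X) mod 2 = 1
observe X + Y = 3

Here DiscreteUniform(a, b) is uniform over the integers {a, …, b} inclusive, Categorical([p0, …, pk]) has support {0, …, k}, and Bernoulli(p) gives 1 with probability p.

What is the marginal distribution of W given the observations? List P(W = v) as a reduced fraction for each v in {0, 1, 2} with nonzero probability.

Enumerate traces; 12 have nonzero weight after conditioning:
  (Y=1, X=2, U=0, Z=1, W=1) weight 1/576
  (Y=1, X=2, U=1, Z=1, W=1) weight 1/576
  (Y=1, X=2, U=2, Z=1, W=1) weight 1/576
  (Y=1, X=2, U=3, Z=1, W=1) weight 1/576
  (Y=2, X=1, U=0, Z=1, W=0) weight 3/1024
  (Y=2, X=1, U=0, Z=1, W=2) weight 1/256
  (Y=2, X=1, U=1, Z=1, W=0) weight 3/1024
  (Y=2, X=1, U=1, Z=1, W=2) weight 1/256
  … 4 more
Group by W:
  weight(W=0) = 3/256
  weight(W=1) = 1/144
  weight(W=2) = 1/64
Total weight = 3/256 + 1/144 + 1/64 = 79/2304
P(W=0 | obs) = 3/256 / 79/2304 = 27/79
P(W=1 | obs) = 1/144 / 79/2304 = 16/79
P(W=2 | obs) = 1/64 / 79/2304 = 36/79

P(W=0) = 27/79, P(W=1) = 16/79, P(W=2) = 36/79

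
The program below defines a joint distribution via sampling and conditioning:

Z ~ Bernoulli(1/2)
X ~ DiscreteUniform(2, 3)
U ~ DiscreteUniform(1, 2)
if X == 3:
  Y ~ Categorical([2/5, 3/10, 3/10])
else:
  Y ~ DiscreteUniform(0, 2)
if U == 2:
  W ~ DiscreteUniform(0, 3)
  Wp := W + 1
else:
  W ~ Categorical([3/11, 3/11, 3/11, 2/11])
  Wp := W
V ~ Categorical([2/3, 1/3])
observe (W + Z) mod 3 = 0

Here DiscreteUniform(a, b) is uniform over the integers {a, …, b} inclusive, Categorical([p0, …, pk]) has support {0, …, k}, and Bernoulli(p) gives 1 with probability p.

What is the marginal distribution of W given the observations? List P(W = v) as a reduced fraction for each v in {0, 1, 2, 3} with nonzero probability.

P(W=0) = 23/65, P(W=2) = 23/65, P(W=3) = 19/65

Enumerate traces; 72 have nonzero weight after conditioning:
  (Z=0, X=2, U=1, Y=0, W=0, V=0) weight 1/132
  (Z=0, X=2, U=1, Y=0, W=0, V=1) weight 1/264
  (Z=0, X=2, U=1, Y=0, W=3, V=0) weight 1/198
  (Z=0, X=2, U=1, Y=0, W=3, V=1) weight 1/396
  (Z=0, X=2, U=1, Y=1, W=0, V=0) weight 1/132
  (Z=0, X=2, U=1, Y=1, W=0, V=1) weight 1/264
  (Z=0, X=2, U=1, Y=1, W=3, V=0) weight 1/198
  (Z=0, X=2, U=1, Y=1, W=3, V=1) weight 1/396
  (Z=1, X=2, U=1, Y=0, W=2, V=0) weight 1/132
  … 63 more
Group by W:
  weight(W=0) = 23/176
  weight(W=2) = 23/176
  weight(W=3) = 19/176
Total weight = 23/176 + 23/176 + 19/176 = 65/176
P(W=0 | obs) = 23/176 / 65/176 = 23/65
P(W=2 | obs) = 23/176 / 65/176 = 23/65
P(W=3 | obs) = 19/176 / 65/176 = 19/65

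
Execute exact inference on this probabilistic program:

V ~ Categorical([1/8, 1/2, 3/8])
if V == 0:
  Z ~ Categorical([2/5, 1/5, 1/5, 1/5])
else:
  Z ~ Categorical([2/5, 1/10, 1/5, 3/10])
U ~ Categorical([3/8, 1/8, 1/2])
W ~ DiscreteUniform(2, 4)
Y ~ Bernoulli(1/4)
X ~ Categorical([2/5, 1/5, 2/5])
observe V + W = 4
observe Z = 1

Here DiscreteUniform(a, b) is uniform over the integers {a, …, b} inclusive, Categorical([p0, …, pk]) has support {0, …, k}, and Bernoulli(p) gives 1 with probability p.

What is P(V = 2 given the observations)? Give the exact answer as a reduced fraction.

P(V = 2 | obs) = 1/3

Enumerate traces; 54 have nonzero weight after conditioning:
  (V=0, Z=1, U=0, W=4, Y=0, X=0) weight 3/3200
  (V=0, Z=1, U=0, W=4, Y=0, X=1) weight 3/6400
  (V=0, Z=1, U=0, W=4, Y=0, X=2) weight 3/3200
  (V=0, Z=1, U=0, W=4, Y=1, X=0) weight 1/3200
  (V=0, Z=1, U=0, W=4, Y=1, X=1) weight 1/6400
  (V=0, Z=1, U=0, W=4, Y=1, X=2) weight 1/3200
  (V=0, Z=1, U=1, W=4, Y=0, X=0) weight 1/3200
  (V=0, Z=1, U=1, W=4, Y=0, X=1) weight 1/6400
  (V=1, Z=1, U=0, W=3, Y=0, X=0) weight 3/1600
  (V=2, Z=1, U=0, W=2, Y=0, X=0) weight 9/6400
  … 44 more
Group by V:
  weight(V=0) = 1/120
  weight(V=1) = 1/60
  weight(V=2) = 1/80
Total weight = 1/120 + 1/60 + 1/80 = 3/80
P(V=0 | obs) = 1/120 / 3/80 = 2/9
P(V=1 | obs) = 1/60 / 3/80 = 4/9
P(V=2 | obs) = 1/80 / 3/80 = 1/3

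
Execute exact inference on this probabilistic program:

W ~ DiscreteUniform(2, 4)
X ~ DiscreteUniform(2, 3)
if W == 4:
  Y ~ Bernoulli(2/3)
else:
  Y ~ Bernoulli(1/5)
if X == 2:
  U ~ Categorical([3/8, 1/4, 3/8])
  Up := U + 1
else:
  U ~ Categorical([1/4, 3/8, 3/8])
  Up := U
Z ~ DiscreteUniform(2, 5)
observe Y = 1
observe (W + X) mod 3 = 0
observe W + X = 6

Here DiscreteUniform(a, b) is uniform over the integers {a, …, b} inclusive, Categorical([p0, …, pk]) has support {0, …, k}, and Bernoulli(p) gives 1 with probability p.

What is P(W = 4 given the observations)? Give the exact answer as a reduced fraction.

P(W = 4 | obs) = 10/13

Enumerate traces; 24 have nonzero weight after conditioning:
  (W=3, X=3, Y=1, U=0, Z=2) weight 1/480
  (W=3, X=3, Y=1, U=0, Z=3) weight 1/480
  (W=3, X=3, Y=1, U=0, Z=4) weight 1/480
  (W=3, X=3, Y=1, U=0, Z=5) weight 1/480
  (W=3, X=3, Y=1, U=1, Z=2) weight 1/320
  (W=3, X=3, Y=1, U=1, Z=3) weight 1/320
  (W=3, X=3, Y=1, U=1, Z=4) weight 1/320
  (W=3, X=3, Y=1, U=1, Z=5) weight 1/320
  (W=4, X=2, Y=1, U=0, Z=2) weight 1/96
  … 15 more
Group by W:
  weight(W=3) = 1/30
  weight(W=4) = 1/9
Total weight = 1/30 + 1/9 = 13/90
P(W=3 | obs) = 1/30 / 13/90 = 3/13
P(W=4 | obs) = 1/9 / 13/90 = 10/13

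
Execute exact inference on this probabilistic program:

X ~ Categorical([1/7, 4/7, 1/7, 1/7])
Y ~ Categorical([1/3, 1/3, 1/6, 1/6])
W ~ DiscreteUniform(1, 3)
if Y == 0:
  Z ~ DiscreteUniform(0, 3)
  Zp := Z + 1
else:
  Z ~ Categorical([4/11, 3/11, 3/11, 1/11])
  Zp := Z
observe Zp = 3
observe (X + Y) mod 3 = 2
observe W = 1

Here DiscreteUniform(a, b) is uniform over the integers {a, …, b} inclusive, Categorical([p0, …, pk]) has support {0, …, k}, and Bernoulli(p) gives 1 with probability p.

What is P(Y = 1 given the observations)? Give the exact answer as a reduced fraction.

Enumerate traces; 5 have nonzero weight after conditioning:
  (X=0, Y=2, W=1, Z=3) weight 1/1386
  (X=1, Y=1, W=1, Z=3) weight 4/693
  (X=2, Y=0, W=1, Z=2) weight 1/252
  (X=2, Y=3, W=1, Z=3) weight 1/1386
  (X=3, Y=2, W=1, Z=3) weight 1/1386
Group by Y:
  weight(Y=0) = 1/252
  weight(Y=1) = 4/693
  weight(Y=2) = 1/693
  weight(Y=3) = 1/1386
Total weight = 1/252 + 4/693 + 1/693 + 1/1386 = 1/84
P(Y=0 | obs) = 1/252 / 1/84 = 1/3
P(Y=1 | obs) = 4/693 / 1/84 = 16/33
P(Y=2 | obs) = 1/693 / 1/84 = 4/33
P(Y=3 | obs) = 1/1386 / 1/84 = 2/33

P(Y = 1 | obs) = 16/33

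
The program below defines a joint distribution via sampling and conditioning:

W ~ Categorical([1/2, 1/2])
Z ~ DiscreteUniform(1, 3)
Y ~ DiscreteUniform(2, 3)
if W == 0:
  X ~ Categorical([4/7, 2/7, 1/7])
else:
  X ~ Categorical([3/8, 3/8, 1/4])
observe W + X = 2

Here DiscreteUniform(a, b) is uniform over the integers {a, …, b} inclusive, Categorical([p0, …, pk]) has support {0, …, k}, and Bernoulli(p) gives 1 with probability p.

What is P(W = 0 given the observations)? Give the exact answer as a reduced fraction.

P(W = 0 | obs) = 8/29

Enumerate traces; 12 have nonzero weight after conditioning:
  (W=0, Z=1, Y=2, X=2) weight 1/84
  (W=0, Z=1, Y=3, X=2) weight 1/84
  (W=0, Z=2, Y=2, X=2) weight 1/84
  (W=0, Z=2, Y=3, X=2) weight 1/84
  (W=0, Z=3, Y=2, X=2) weight 1/84
  (W=0, Z=3, Y=3, X=2) weight 1/84
  (W=1, Z=1, Y=2, X=1) weight 1/32
  (W=1, Z=1, Y=3, X=1) weight 1/32
  … 4 more
Group by W:
  weight(W=0) = 1/14
  weight(W=1) = 3/16
Total weight = 1/14 + 3/16 = 29/112
P(W=0 | obs) = 1/14 / 29/112 = 8/29
P(W=1 | obs) = 3/16 / 29/112 = 21/29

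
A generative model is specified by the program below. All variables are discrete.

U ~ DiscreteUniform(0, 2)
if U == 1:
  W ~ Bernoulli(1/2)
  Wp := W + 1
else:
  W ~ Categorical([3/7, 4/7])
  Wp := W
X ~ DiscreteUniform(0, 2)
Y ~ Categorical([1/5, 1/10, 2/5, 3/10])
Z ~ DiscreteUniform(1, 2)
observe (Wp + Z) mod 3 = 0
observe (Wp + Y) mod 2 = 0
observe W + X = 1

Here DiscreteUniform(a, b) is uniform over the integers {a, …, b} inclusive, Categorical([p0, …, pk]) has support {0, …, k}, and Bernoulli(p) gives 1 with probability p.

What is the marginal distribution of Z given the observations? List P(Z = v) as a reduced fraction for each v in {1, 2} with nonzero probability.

Enumerate traces; 8 have nonzero weight after conditioning:
  (U=0, W=1, X=0, Y=1, Z=2) weight 1/315
  (U=0, W=1, X=0, Y=3, Z=2) weight 1/105
  (U=1, W=0, X=1, Y=1, Z=2) weight 1/360
  (U=1, W=0, X=1, Y=3, Z=2) weight 1/120
  (U=1, W=1, X=0, Y=0, Z=1) weight 1/180
  (U=1, W=1, X=0, Y=2, Z=1) weight 1/90
  (U=2, W=1, X=0, Y=1, Z=2) weight 1/315
  (U=2, W=1, X=0, Y=3, Z=2) weight 1/105
Group by Z:
  weight(Z=1) = 1/60
  weight(Z=2) = 23/630
Total weight = 1/60 + 23/630 = 67/1260
P(Z=1 | obs) = 1/60 / 67/1260 = 21/67
P(Z=2 | obs) = 23/630 / 67/1260 = 46/67

P(Z=1) = 21/67, P(Z=2) = 46/67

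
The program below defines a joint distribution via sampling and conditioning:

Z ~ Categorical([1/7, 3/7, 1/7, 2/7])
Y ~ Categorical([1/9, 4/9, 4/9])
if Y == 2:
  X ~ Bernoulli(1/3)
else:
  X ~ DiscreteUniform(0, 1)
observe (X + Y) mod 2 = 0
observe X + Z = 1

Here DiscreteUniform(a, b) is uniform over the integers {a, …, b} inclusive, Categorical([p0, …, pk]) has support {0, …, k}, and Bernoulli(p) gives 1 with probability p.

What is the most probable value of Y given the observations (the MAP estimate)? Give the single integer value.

Enumerate traces; 3 have nonzero weight after conditioning:
  (Z=0, Y=1, X=1) weight 2/63
  (Z=1, Y=0, X=0) weight 1/42
  (Z=1, Y=2, X=0) weight 8/63
Group by Y:
  weight(Y=0) = 1/42
  weight(Y=1) = 2/63
  weight(Y=2) = 8/63
Total weight = 1/42 + 2/63 + 8/63 = 23/126
P(Y=0 | obs) = 1/42 / 23/126 = 3/23
P(Y=1 | obs) = 2/63 / 23/126 = 4/23
P(Y=2 | obs) = 8/63 / 23/126 = 16/23
argmax = 2

argmax_v P(Y = v | obs) = 2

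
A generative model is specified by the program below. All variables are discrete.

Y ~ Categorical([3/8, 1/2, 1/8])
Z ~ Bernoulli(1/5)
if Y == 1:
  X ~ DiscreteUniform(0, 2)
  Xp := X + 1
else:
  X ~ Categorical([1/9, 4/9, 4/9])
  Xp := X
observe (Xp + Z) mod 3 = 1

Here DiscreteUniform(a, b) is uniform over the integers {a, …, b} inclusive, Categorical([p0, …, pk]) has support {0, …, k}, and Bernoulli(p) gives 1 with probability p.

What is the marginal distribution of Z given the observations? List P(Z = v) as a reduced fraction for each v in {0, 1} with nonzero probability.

Enumerate traces; 6 have nonzero weight after conditioning:
  (Y=0, Z=0, X=1) weight 2/15
  (Y=0, Z=1, X=0) weight 1/120
  (Y=1, Z=0, X=0) weight 2/15
  (Y=1, Z=1, X=2) weight 1/30
  (Y=2, Z=0, X=1) weight 2/45
  (Y=2, Z=1, X=0) weight 1/360
Group by Z:
  weight(Z=0) = 14/45
  weight(Z=1) = 2/45
Total weight = 14/45 + 2/45 = 16/45
P(Z=0 | obs) = 14/45 / 16/45 = 7/8
P(Z=1 | obs) = 2/45 / 16/45 = 1/8

P(Z=0) = 7/8, P(Z=1) = 1/8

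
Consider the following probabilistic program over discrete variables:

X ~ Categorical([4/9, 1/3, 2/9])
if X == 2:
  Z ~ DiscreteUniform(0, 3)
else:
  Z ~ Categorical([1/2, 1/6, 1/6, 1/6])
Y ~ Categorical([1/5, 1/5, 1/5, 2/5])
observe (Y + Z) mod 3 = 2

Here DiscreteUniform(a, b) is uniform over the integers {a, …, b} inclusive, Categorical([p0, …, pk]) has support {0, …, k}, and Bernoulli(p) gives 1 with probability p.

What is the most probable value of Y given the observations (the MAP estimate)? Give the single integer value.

Enumerate traces; 15 have nonzero weight after conditioning:
  (X=0, Z=0, Y=2) weight 2/45
  (X=0, Z=1, Y=1) weight 2/135
  (X=0, Z=2, Y=0) weight 2/135
  (X=0, Z=2, Y=3) weight 4/135
  (X=0, Z=3, Y=2) weight 2/135
  (X=1, Z=0, Y=2) weight 1/30
  (X=1, Z=1, Y=1) weight 1/90
  (X=1, Z=2, Y=0) weight 1/90
  … 7 more
Group by Y:
  weight(Y=0) = 1/27
  weight(Y=1) = 1/27
  weight(Y=2) = 17/135
  weight(Y=3) = 2/27
Total weight = 1/27 + 1/27 + 17/135 + 2/27 = 37/135
P(Y=0 | obs) = 1/27 / 37/135 = 5/37
P(Y=1 | obs) = 1/27 / 37/135 = 5/37
P(Y=2 | obs) = 17/135 / 37/135 = 17/37
P(Y=3 | obs) = 2/27 / 37/135 = 10/37
argmax = 2

argmax_v P(Y = v | obs) = 2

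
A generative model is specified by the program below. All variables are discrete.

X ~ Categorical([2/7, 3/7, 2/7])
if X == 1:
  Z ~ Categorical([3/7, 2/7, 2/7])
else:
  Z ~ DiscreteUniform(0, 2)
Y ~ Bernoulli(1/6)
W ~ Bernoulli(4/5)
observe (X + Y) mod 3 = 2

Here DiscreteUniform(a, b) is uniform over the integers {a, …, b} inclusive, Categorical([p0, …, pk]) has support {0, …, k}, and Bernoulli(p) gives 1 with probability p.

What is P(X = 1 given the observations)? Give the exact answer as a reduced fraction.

Enumerate traces; 12 have nonzero weight after conditioning:
  (X=1, Z=0, Y=1, W=0) weight 3/490
  (X=1, Z=0, Y=1, W=1) weight 6/245
  (X=1, Z=1, Y=1, W=0) weight 1/245
  (X=1, Z=1, Y=1, W=1) weight 4/245
  (X=1, Z=2, Y=1, W=0) weight 1/245
  (X=1, Z=2, Y=1, W=1) weight 4/245
  (X=2, Z=0, Y=0, W=0) weight 1/63
  (X=2, Z=0, Y=0, W=1) weight 4/63
  … 4 more
Group by X:
  weight(X=1) = 1/14
  weight(X=2) = 5/21
Total weight = 1/14 + 5/21 = 13/42
P(X=1 | obs) = 1/14 / 13/42 = 3/13
P(X=2 | obs) = 5/21 / 13/42 = 10/13

P(X = 1 | obs) = 3/13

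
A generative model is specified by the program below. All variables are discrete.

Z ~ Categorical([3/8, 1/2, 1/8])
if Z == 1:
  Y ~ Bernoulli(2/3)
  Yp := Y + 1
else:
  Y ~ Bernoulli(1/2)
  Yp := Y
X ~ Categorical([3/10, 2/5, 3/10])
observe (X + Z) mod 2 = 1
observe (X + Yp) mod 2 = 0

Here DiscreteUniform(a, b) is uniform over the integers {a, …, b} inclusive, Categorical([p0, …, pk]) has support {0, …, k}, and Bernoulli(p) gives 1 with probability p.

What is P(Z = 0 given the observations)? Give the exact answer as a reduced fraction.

P(Z = 0 | obs) = 1/4

Enumerate traces; 4 have nonzero weight after conditioning:
  (Z=0, Y=1, X=1) weight 3/40
  (Z=1, Y=1, X=0) weight 1/10
  (Z=1, Y=1, X=2) weight 1/10
  (Z=2, Y=1, X=1) weight 1/40
Group by Z:
  weight(Z=0) = 3/40
  weight(Z=1) = 1/5
  weight(Z=2) = 1/40
Total weight = 3/40 + 1/5 + 1/40 = 3/10
P(Z=0 | obs) = 3/40 / 3/10 = 1/4
P(Z=1 | obs) = 1/5 / 3/10 = 2/3
P(Z=2 | obs) = 1/40 / 3/10 = 1/12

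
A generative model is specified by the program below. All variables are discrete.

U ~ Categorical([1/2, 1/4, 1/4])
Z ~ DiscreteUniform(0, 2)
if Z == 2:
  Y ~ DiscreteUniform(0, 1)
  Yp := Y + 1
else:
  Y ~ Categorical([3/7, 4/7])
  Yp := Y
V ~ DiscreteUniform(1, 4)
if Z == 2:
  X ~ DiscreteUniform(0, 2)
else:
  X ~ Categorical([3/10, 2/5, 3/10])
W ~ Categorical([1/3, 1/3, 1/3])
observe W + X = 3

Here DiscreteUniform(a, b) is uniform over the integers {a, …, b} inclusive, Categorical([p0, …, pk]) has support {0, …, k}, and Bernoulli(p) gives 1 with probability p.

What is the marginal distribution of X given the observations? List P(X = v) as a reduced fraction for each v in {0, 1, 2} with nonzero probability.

P(X=1) = 17/31, P(X=2) = 14/31

Enumerate traces; 144 have nonzero weight after conditioning:
  (U=0, Z=0, Y=0, V=1, X=1, W=2) weight 1/420
  (U=0, Z=0, Y=0, V=1, X=2, W=1) weight 1/560
  (U=0, Z=0, Y=0, V=2, X=1, W=2) weight 1/420
  (U=0, Z=0, Y=0, V=2, X=2, W=1) weight 1/560
  (U=0, Z=0, Y=0, V=3, X=1, W=2) weight 1/420
  (U=0, Z=0, Y=0, V=3, X=2, W=1) weight 1/560
  (U=0, Z=0, Y=0, V=4, X=1, W=2) weight 1/420
  (U=0, Z=0, Y=0, V=4, X=2, W=1) weight 1/560
  … 136 more
Group by X:
  weight(X=1) = 17/135
  weight(X=2) = 14/135
Total weight = 17/135 + 14/135 = 31/135
P(X=1 | obs) = 17/135 / 31/135 = 17/31
P(X=2 | obs) = 14/135 / 31/135 = 14/31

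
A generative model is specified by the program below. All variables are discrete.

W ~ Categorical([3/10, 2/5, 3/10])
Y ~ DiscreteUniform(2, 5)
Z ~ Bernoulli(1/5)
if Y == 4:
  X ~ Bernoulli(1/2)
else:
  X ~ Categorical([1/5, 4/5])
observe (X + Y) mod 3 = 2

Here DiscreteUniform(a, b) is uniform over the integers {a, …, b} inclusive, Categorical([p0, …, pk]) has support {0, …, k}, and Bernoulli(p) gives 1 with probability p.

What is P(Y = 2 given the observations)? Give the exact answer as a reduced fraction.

Enumerate traces; 18 have nonzero weight after conditioning:
  (W=0, Y=2, Z=0, X=0) weight 3/250
  (W=0, Y=2, Z=1, X=0) weight 3/1000
  (W=0, Y=4, Z=0, X=1) weight 3/100
  (W=0, Y=4, Z=1, X=1) weight 3/400
  (W=0, Y=5, Z=0, X=0) weight 3/250
  (W=0, Y=5, Z=1, X=0) weight 3/1000
  (W=1, Y=2, Z=0, X=0) weight 2/125
  (W=1, Y=2, Z=1, X=0) weight 1/250
  … 10 more
Group by Y:
  weight(Y=2) = 1/20
  weight(Y=4) = 1/8
  weight(Y=5) = 1/20
Total weight = 1/20 + 1/8 + 1/20 = 9/40
P(Y=2 | obs) = 1/20 / 9/40 = 2/9
P(Y=4 | obs) = 1/8 / 9/40 = 5/9
P(Y=5 | obs) = 1/20 / 9/40 = 2/9

P(Y = 2 | obs) = 2/9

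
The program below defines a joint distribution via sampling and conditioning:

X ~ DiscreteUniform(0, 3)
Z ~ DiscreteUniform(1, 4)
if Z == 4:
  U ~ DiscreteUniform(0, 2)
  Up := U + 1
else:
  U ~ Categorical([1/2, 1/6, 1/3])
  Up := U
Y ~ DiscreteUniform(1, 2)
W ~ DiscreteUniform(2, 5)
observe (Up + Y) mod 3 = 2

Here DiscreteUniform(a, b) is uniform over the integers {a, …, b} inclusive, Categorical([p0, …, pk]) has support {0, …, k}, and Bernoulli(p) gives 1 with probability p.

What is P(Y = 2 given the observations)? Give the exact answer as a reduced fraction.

Enumerate traces; 128 have nonzero weight after conditioning:
  (X=0, Z=1, U=0, Y=2, W=2) weight 1/256
  (X=0, Z=1, U=0, Y=2, W=3) weight 1/256
  (X=0, Z=1, U=0, Y=2, W=4) weight 1/256
  (X=0, Z=1, U=0, Y=2, W=5) weight 1/256
  (X=0, Z=1, U=1, Y=1, W=2) weight 1/768
  (X=0, Z=1, U=1, Y=1, W=3) weight 1/768
  (X=0, Z=1, U=1, Y=1, W=4) weight 1/768
  (X=0, Z=1, U=1, Y=1, W=5) weight 1/768
  … 120 more
Group by Y:
  weight(Y=1) = 5/48
  weight(Y=2) = 11/48
Total weight = 5/48 + 11/48 = 1/3
P(Y=1 | obs) = 5/48 / 1/3 = 5/16
P(Y=2 | obs) = 11/48 / 1/3 = 11/16

P(Y = 2 | obs) = 11/16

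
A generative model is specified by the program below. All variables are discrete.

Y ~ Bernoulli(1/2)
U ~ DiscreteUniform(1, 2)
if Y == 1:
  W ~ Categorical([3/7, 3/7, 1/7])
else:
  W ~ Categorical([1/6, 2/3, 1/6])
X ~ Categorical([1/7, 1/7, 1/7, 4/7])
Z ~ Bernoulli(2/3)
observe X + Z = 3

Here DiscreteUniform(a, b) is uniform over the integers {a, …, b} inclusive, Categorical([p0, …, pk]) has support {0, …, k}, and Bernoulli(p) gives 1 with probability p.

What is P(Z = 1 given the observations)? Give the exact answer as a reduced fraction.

Enumerate traces; 24 have nonzero weight after conditioning:
  (Y=0, U=1, W=0, X=2, Z=1) weight 1/252
  (Y=0, U=1, W=0, X=3, Z=0) weight 1/126
  (Y=0, U=1, W=1, X=2, Z=1) weight 1/63
  (Y=0, U=1, W=1, X=3, Z=0) weight 2/63
  (Y=0, U=1, W=2, X=2, Z=1) weight 1/252
  (Y=0, U=1, W=2, X=3, Z=0) weight 1/126
  (Y=0, U=2, W=0, X=2, Z=1) weight 1/252
  (Y=0, U=2, W=0, X=3, Z=0) weight 1/126
  … 16 more
Group by Z:
  weight(Z=0) = 4/21
  weight(Z=1) = 2/21
Total weight = 4/21 + 2/21 = 2/7
P(Z=0 | obs) = 4/21 / 2/7 = 2/3
P(Z=1 | obs) = 2/21 / 2/7 = 1/3

P(Z = 1 | obs) = 1/3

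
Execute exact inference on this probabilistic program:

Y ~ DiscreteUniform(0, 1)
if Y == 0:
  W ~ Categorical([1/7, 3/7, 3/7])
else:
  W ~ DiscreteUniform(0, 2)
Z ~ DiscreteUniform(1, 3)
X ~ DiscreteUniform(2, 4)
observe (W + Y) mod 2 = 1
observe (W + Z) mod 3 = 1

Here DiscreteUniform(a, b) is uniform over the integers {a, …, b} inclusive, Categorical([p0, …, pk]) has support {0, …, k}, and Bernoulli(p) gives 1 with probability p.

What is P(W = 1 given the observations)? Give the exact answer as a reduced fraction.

Enumerate traces; 9 have nonzero weight after conditioning:
  (Y=0, W=1, Z=3, X=2) weight 1/42
  (Y=0, W=1, Z=3, X=3) weight 1/42
  (Y=0, W=1, Z=3, X=4) weight 1/42
  (Y=1, W=0, Z=1, X=2) weight 1/54
  (Y=1, W=0, Z=1, X=3) weight 1/54
  (Y=1, W=0, Z=1, X=4) weight 1/54
  (Y=1, W=2, Z=2, X=2) weight 1/54
  (Y=1, W=2, Z=2, X=3) weight 1/54
  … 1 more
Group by W:
  weight(W=0) = 1/18
  weight(W=1) = 1/14
  weight(W=2) = 1/18
Total weight = 1/18 + 1/14 + 1/18 = 23/126
P(W=0 | obs) = 1/18 / 23/126 = 7/23
P(W=1 | obs) = 1/14 / 23/126 = 9/23
P(W=2 | obs) = 1/18 / 23/126 = 7/23

P(W = 1 | obs) = 9/23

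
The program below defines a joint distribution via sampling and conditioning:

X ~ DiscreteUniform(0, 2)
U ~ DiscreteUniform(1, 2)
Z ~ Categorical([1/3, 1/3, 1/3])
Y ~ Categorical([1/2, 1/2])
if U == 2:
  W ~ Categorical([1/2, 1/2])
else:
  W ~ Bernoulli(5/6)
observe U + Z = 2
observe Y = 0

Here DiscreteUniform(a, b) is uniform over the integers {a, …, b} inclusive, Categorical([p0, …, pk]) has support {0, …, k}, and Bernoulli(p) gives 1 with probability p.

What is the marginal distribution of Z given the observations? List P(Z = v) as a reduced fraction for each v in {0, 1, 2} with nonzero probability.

P(Z=0) = 1/2, P(Z=1) = 1/2

Enumerate traces; 12 have nonzero weight after conditioning:
  (X=0, U=1, Z=1, Y=0, W=0) weight 1/216
  (X=0, U=1, Z=1, Y=0, W=1) weight 5/216
  (X=0, U=2, Z=0, Y=0, W=0) weight 1/72
  (X=0, U=2, Z=0, Y=0, W=1) weight 1/72
  (X=1, U=1, Z=1, Y=0, W=0) weight 1/216
  (X=1, U=1, Z=1, Y=0, W=1) weight 5/216
  (X=1, U=2, Z=0, Y=0, W=0) weight 1/72
  (X=1, U=2, Z=0, Y=0, W=1) weight 1/72
  … 4 more
Group by Z:
  weight(Z=0) = 1/12
  weight(Z=1) = 1/12
Total weight = 1/12 + 1/12 = 1/6
P(Z=0 | obs) = 1/12 / 1/6 = 1/2
P(Z=1 | obs) = 1/12 / 1/6 = 1/2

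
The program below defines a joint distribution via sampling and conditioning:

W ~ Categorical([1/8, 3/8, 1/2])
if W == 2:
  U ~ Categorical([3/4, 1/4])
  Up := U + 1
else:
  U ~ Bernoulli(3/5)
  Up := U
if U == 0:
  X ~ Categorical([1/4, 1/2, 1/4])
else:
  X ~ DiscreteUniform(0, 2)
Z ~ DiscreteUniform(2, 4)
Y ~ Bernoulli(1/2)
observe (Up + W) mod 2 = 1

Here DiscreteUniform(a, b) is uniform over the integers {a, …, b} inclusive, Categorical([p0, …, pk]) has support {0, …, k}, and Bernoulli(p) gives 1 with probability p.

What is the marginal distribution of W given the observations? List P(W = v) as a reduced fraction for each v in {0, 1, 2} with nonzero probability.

Enumerate traces; 54 have nonzero weight after conditioning:
  (W=0, U=1, X=0, Z=2, Y=0) weight 1/240
  (W=0, U=1, X=0, Z=2, Y=1) weight 1/240
  (W=0, U=1, X=0, Z=3, Y=0) weight 1/240
  (W=0, U=1, X=0, Z=3, Y=1) weight 1/240
  (W=0, U=1, X=0, Z=4, Y=0) weight 1/240
  (W=0, U=1, X=0, Z=4, Y=1) weight 1/240
  (W=0, U=1, X=1, Z=2, Y=0) weight 1/240
  (W=0, U=1, X=1, Z=2, Y=1) weight 1/240
  (W=1, U=0, X=0, Z=2, Y=0) weight 1/160
  (W=2, U=0, X=0, Z=2, Y=0) weight 1/64
  … 44 more
Group by W:
  weight(W=0) = 3/40
  weight(W=1) = 3/20
  weight(W=2) = 3/8
Total weight = 3/40 + 3/20 + 3/8 = 3/5
P(W=0 | obs) = 3/40 / 3/5 = 1/8
P(W=1 | obs) = 3/20 / 3/5 = 1/4
P(W=2 | obs) = 3/8 / 3/5 = 5/8

P(W=0) = 1/8, P(W=1) = 1/4, P(W=2) = 5/8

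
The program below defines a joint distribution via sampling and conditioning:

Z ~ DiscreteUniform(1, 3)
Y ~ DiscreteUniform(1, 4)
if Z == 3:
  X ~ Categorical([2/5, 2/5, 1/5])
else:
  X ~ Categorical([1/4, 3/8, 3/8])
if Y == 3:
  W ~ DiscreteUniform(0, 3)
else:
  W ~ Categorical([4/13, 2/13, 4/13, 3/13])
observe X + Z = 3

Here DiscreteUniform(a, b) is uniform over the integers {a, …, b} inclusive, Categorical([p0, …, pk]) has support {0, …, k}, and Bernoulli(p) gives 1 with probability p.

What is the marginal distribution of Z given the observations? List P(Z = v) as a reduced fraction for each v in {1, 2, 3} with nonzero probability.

Enumerate traces; 48 have nonzero weight after conditioning:
  (Z=1, Y=1, X=2, W=0) weight 1/104
  (Z=1, Y=1, X=2, W=1) weight 1/208
  (Z=1, Y=1, X=2, W=2) weight 1/104
  (Z=1, Y=1, X=2, W=3) weight 3/416
  (Z=1, Y=2, X=2, W=0) weight 1/104
  (Z=1, Y=2, X=2, W=1) weight 1/208
  (Z=1, Y=2, X=2, W=2) weight 1/104
  (Z=1, Y=2, X=2, W=3) weight 3/416
  (Z=2, Y=1, X=1, W=0) weight 1/104
  (Z=3, Y=1, X=0, W=0) weight 2/195
  … 38 more
Group by Z:
  weight(Z=1) = 1/8
  weight(Z=2) = 1/8
  weight(Z=3) = 2/15
Total weight = 1/8 + 1/8 + 2/15 = 23/60
P(Z=1 | obs) = 1/8 / 23/60 = 15/46
P(Z=2 | obs) = 1/8 / 23/60 = 15/46
P(Z=3 | obs) = 2/15 / 23/60 = 8/23

P(Z=1) = 15/46, P(Z=2) = 15/46, P(Z=3) = 8/23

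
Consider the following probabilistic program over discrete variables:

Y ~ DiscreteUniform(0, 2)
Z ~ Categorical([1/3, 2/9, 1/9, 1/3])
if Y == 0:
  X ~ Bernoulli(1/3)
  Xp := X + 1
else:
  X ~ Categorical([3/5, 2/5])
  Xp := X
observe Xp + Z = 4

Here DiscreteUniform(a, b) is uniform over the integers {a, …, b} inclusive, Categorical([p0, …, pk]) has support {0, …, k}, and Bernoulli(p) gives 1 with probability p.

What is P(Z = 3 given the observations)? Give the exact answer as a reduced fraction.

P(Z = 3 | obs) = 66/71

Enumerate traces; 4 have nonzero weight after conditioning:
  (Y=0, Z=2, X=1) weight 1/81
  (Y=0, Z=3, X=0) weight 2/27
  (Y=1, Z=3, X=1) weight 2/45
  (Y=2, Z=3, X=1) weight 2/45
Group by Z:
  weight(Z=2) = 1/81
  weight(Z=3) = 22/135
Total weight = 1/81 + 22/135 = 71/405
P(Z=2 | obs) = 1/81 / 71/405 = 5/71
P(Z=3 | obs) = 22/135 / 71/405 = 66/71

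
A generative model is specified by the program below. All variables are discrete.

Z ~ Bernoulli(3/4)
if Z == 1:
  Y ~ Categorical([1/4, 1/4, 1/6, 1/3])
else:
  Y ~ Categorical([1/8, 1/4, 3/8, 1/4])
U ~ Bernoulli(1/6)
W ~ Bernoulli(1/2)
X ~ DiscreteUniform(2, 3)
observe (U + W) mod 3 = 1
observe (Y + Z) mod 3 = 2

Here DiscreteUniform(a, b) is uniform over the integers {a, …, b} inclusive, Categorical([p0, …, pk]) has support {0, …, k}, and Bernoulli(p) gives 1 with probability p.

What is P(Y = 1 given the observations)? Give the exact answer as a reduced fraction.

Enumerate traces; 8 have nonzero weight after conditioning:
  (Z=0, Y=2, U=0, W=1, X=2) weight 5/256
  (Z=0, Y=2, U=0, W=1, X=3) weight 5/256
  (Z=0, Y=2, U=1, W=0, X=2) weight 1/256
  (Z=0, Y=2, U=1, W=0, X=3) weight 1/256
  (Z=1, Y=1, U=0, W=1, X=2) weight 5/128
  (Z=1, Y=1, U=0, W=1, X=3) weight 5/128
  (Z=1, Y=1, U=1, W=0, X=2) weight 1/128
  (Z=1, Y=1, U=1, W=0, X=3) weight 1/128
Group by Y:
  weight(Y=1) = 3/32
  weight(Y=2) = 3/64
Total weight = 3/32 + 3/64 = 9/64
P(Y=1 | obs) = 3/32 / 9/64 = 2/3
P(Y=2 | obs) = 3/64 / 9/64 = 1/3

P(Y = 1 | obs) = 2/3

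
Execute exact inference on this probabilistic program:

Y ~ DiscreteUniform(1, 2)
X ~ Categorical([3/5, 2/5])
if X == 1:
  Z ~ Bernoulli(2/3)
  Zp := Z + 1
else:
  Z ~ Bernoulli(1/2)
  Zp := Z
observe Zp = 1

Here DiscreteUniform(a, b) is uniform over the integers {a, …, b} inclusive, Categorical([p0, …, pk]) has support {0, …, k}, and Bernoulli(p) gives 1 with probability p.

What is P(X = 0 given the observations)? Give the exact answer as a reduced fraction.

Enumerate traces; 4 have nonzero weight after conditioning:
  (Y=1, X=0, Z=1) weight 3/20
  (Y=1, X=1, Z=0) weight 1/15
  (Y=2, X=0, Z=1) weight 3/20
  (Y=2, X=1, Z=0) weight 1/15
Group by X:
  weight(X=0) = 3/10
  weight(X=1) = 2/15
Total weight = 3/10 + 2/15 = 13/30
P(X=0 | obs) = 3/10 / 13/30 = 9/13
P(X=1 | obs) = 2/15 / 13/30 = 4/13

P(X = 0 | obs) = 9/13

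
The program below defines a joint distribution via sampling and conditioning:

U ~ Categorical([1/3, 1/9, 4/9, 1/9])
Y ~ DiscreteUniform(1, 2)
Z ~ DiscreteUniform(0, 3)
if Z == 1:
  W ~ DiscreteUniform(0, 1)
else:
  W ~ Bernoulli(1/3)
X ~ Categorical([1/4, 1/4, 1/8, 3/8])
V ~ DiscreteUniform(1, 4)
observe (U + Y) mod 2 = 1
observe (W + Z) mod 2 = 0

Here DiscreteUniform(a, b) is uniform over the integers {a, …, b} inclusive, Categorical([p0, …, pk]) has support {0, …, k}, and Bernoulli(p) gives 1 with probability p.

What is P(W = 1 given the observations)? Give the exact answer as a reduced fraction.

Enumerate traces; 256 have nonzero weight after conditioning:
  (U=0, Y=1, Z=0, W=0, X=0, V=1) weight 1/576
  (U=0, Y=1, Z=0, W=0, X=0, V=2) weight 1/576
  (U=0, Y=1, Z=0, W=0, X=0, V=3) weight 1/576
  (U=0, Y=1, Z=0, W=0, X=0, V=4) weight 1/576
  (U=0, Y=1, Z=0, W=0, X=1, V=1) weight 1/576
  (U=0, Y=1, Z=0, W=0, X=1, V=2) weight 1/576
  (U=0, Y=1, Z=0, W=0, X=1, V=3) weight 1/576
  (U=0, Y=1, Z=0, W=0, X=1, V=4) weight 1/576
  (U=0, Y=1, Z=1, W=1, X=0, V=1) weight 1/768
  … 247 more
Group by W:
  weight(W=0) = 1/6
  weight(W=1) = 5/48
Total weight = 1/6 + 5/48 = 13/48
P(W=0 | obs) = 1/6 / 13/48 = 8/13
P(W=1 | obs) = 5/48 / 13/48 = 5/13

P(W = 1 | obs) = 5/13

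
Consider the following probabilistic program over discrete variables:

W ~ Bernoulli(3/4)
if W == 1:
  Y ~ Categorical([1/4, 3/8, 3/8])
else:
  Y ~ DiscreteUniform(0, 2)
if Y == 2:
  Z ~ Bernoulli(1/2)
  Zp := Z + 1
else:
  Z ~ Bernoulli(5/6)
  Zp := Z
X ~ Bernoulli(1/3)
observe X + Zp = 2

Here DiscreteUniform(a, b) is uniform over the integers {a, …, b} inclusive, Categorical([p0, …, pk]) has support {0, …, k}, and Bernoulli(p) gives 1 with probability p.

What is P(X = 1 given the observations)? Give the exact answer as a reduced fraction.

P(X = 1 | obs) = 41/62

Enumerate traces; 8 have nonzero weight after conditioning:
  (W=0, Y=0, Z=1, X=1) weight 5/216
  (W=0, Y=1, Z=1, X=1) weight 5/216
  (W=0, Y=2, Z=0, X=1) weight 1/72
  (W=0, Y=2, Z=1, X=0) weight 1/36
  (W=1, Y=0, Z=1, X=1) weight 5/96
  (W=1, Y=1, Z=1, X=1) weight 5/64
  (W=1, Y=2, Z=0, X=1) weight 3/64
  (W=1, Y=2, Z=1, X=0) weight 3/32
Group by X:
  weight(X=0) = 35/288
  weight(X=1) = 205/864
Total weight = 35/288 + 205/864 = 155/432
P(X=0 | obs) = 35/288 / 155/432 = 21/62
P(X=1 | obs) = 205/864 / 155/432 = 41/62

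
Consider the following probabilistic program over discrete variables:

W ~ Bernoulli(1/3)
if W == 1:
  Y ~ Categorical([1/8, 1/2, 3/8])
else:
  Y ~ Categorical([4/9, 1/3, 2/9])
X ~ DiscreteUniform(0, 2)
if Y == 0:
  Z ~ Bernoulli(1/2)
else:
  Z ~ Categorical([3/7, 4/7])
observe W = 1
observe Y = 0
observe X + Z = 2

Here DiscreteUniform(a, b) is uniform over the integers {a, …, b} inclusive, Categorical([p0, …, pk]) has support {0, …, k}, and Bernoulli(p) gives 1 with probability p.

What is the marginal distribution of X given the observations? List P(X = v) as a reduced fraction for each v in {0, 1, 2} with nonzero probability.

Enumerate traces; 2 have nonzero weight after conditioning:
  (W=1, Y=0, X=1, Z=1) weight 1/144
  (W=1, Y=0, X=2, Z=0) weight 1/144
Group by X:
  weight(X=1) = 1/144
  weight(X=2) = 1/144
Total weight = 1/144 + 1/144 = 1/72
P(X=1 | obs) = 1/144 / 1/72 = 1/2
P(X=2 | obs) = 1/144 / 1/72 = 1/2

P(X=1) = 1/2, P(X=2) = 1/2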